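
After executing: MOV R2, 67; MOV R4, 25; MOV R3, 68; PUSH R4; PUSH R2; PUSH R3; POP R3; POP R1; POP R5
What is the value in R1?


Stack trace (top is rightmost):
  MOV R2, 67  → R2 = 67
  MOV R4, 25  → R4 = 25
  MOV R3, 68  → R3 = 68
  PUSH R4  → stack: [25]
  PUSH R2  → stack: [25, 67]
  PUSH R3  → stack: [25, 67, 68]
  POP R3  → R3 = 68, stack: [25, 67]
  POP R1  → R1 = 67, stack: [25]
  POP R5  → R5 = 25, stack: []
Final: R1 = 67

67


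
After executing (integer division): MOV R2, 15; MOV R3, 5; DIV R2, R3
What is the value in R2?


Register state trace:
  MOV R2, 15  → R2 = 15
  MOV R3, 5  → R3 = 5
  DIV R2, R3  → R2 = 15 // 5 = 3
Final: R2 = 3

3


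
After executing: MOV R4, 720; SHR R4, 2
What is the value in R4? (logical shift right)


Register state trace:
  MOV R4, 720  → R4 = 720
  SHR R4, 2  → R4 = 720 >> 2 = 720 // 2^2 = 180
Final: R4 = 180

180


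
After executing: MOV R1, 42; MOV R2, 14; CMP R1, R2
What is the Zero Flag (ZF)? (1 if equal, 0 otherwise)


Register state trace:
  MOV R1, 42  → R1 = 42
  MOV R2, 14  → R2 = 14
  CMP R1, R2  → computes 42 - 14 = 28
  Result is nonzero, so values are not equal
ZF = 0

0


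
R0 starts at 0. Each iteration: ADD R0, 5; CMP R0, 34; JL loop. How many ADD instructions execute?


Loop trace (R0 starts at 0, target 34, step 5):
  ADD #1: R0 = 0 + 5 = 5  → 5 < 34, loop
  ADD #2: R0 = 5 + 5 = 10  → 10 < 34, loop
  ADD #3: R0 = 10 + 5 = 15  → 15 < 34, loop
  ADD #4: R0 = 15 + 5 = 20  → 20 < 34, loop
  ADD #5: R0 = 20 + 5 = 25  → 25 < 34, loop
  ADD #6: R0 = 25 + 5 = 30  → 30 < 34, loop
  ADD #7: R0 = 30 + 5 = 35  → 35 >= 34, exit
Total ADD instructions: 7

7


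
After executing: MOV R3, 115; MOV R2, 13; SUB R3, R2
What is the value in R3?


Register state trace:
  MOV R3, 115  → R3 = 115
  MOV R2, 13  → R2 = 13
  SUB R3, R2  → R3 = 115 - 13 = 102
Final: R3 = 102

102


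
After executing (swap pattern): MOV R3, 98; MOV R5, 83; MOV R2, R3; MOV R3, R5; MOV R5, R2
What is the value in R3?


Register state trace (swap pattern):
  MOV R3, 98  → R3 = 98
  MOV R5, 83  → R5 = 83
  MOV R2, R3  → R2 = 98  (save R3)
  MOV R3, R5  → R3 = 83  (R3 gets R5's value)
  MOV R5, R2  → R5 = 98  (R5 gets saved value)
Final: R3 = 83

83


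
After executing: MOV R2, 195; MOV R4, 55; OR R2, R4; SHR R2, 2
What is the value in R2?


Register state trace:
  MOV R2, 195  → R2 = 195 (0b11000011)
  MOV R4, 55  → R4 = 55 (0b00110111)
  OR R2, R4  → R2 = 195 OR 55 = 247 (0b11110111)
  SHR R2, 2  → R2 = 247 >> 2 = 61
Final: R2 = 61

61


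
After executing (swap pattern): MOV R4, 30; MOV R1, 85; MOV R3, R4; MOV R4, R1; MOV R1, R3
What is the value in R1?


Register state trace (swap pattern):
  MOV R4, 30  → R4 = 30
  MOV R1, 85  → R1 = 85
  MOV R3, R4  → R3 = 30  (save R4)
  MOV R4, R1  → R4 = 85  (R4 gets R1's value)
  MOV R1, R3  → R1 = 30  (R1 gets saved value)
Final: R1 = 30

30


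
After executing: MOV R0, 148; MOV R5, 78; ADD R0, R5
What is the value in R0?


Register state trace:
  MOV R0, 148  → R0 = 148
  MOV R5, 78  → R5 = 78
  ADD R0, R5  → R0 = 148 + 78 = 226
Final: R0 = 226

226


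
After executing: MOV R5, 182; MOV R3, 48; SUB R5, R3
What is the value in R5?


Register state trace:
  MOV R5, 182  → R5 = 182
  MOV R3, 48  → R3 = 48
  SUB R5, R3  → R5 = 182 - 48 = 134
Final: R5 = 134

134


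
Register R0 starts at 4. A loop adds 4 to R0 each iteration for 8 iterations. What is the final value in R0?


Starting value: R0 = 4
  Iter 1: R0 = 4 + 4 = 8
  Iter 2: R0 = 8 + 4 = 12
  Iter 3: R0 = 12 + 4 = 16
  Iter 4: R0 = 16 + 4 = 20
  Iter 5: R0 = 20 + 4 = 24
  Iter 6: R0 = 24 + 4 = 28
  Iter 7: R0 = 28 + 4 = 32
  Iter 8: R0 = 32 + 4 = 36
Final: R0 = 36

36


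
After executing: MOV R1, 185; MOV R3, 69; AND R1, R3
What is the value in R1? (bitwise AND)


Register state trace:
  MOV R1, 185  → R1 = 185 (0b10111001)
  MOV R3, 69  → R3 = 69 (0b01000101)
  AND R1, R3  → R1 = 185 AND 69 = 1 (0b00000001)
Final: R1 = 1

1


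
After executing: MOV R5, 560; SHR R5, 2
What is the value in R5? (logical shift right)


Register state trace:
  MOV R5, 560  → R5 = 560
  SHR R5, 2  → R5 = 560 >> 2 = 560 // 2^2 = 140
Final: R5 = 140

140


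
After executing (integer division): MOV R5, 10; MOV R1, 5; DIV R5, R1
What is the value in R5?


Register state trace:
  MOV R5, 10  → R5 = 10
  MOV R1, 5  → R1 = 5
  DIV R5, R1  → R5 = 10 // 5 = 2
Final: R5 = 2

2


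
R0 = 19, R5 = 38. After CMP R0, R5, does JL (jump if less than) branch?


Trace:
  R0 = 19, R5 = 38
  CMP R0, R5  → compares 19 vs 38
  JL checks: is 19 less than 38?
  19 < 38, so condition is true
Branch taken: Yes

Yes


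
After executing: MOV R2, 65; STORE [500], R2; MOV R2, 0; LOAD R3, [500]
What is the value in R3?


Register and memory trace:
  MOV R2, 65  → R2 = 65
  STORE [500], R2  → mem[500] = 65
  MOV R2, 0  → R2 = 0
  LOAD R3, [500]  → R3 = mem[500] = 65
Final: R3 = 65

65


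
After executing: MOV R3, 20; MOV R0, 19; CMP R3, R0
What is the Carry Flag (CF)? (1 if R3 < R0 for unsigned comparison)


Register state trace:
  MOV R3, 20  → R3 = 20
  MOV R0, 19  → R0 = 19
  CMP R3, R0  → unsigned 20 - 19: no borrow
  20 >= 19, so CF = 0
CF = 0

0


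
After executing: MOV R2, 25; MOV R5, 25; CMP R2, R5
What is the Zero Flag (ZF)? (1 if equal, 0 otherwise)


Register state trace:
  MOV R2, 25  → R2 = 25
  MOV R5, 25  → R5 = 25
  CMP R2, R5  → computes 25 - 25 = 0
  Result is zero, so values are equal
ZF = 1

1


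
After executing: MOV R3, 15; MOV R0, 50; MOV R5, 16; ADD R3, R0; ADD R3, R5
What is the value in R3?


Register state trace:
  MOV R3, 15  → R3 = 15
  MOV R0, 50  → R0 = 50
  MOV R5, 16  → R5 = 16
  ADD R3, R0  → R3 = 15 + 50 = 65
  ADD R3, R5  → R3 = 65 + 16 = 81
Final: R3 = 81

81


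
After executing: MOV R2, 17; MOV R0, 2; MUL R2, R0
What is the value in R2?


Register state trace:
  MOV R2, 17  → R2 = 17
  MOV R0, 2  → R0 = 2
  MUL R2, R0  → R2 = 17 * 2 = 34
Final: R2 = 34

34


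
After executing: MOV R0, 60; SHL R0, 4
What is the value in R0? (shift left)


Register state trace:
  MOV R0, 60  → R0 = 60
  SHL R0, 4  → R0 = 60 << 4 = 60 * 2^4 = 960
Final: R0 = 960

960


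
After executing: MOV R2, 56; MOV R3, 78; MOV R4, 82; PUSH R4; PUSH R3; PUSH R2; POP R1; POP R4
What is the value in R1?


Stack trace (top is rightmost):
  MOV R2, 56  → R2 = 56
  MOV R3, 78  → R3 = 78
  MOV R4, 82  → R4 = 82
  PUSH R4  → stack: [82]
  PUSH R3  → stack: [82, 78]
  PUSH R2  → stack: [82, 78, 56]
  POP R1  → R1 = 56, stack: [82, 78]
  POP R4  → R4 = 78, stack: [82]
Final: R1 = 56

56


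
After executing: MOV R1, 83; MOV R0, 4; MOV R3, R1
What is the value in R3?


Register state trace:
  MOV R1, 83  → R1 = 83
  MOV R0, 4  → R0 = 4
  MOV R3, R1  → R3 = 83
Final: R3 = 83

83


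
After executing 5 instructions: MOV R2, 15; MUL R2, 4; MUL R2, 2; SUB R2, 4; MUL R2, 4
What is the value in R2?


Register state trace:
  MOV R2, 15  → R2 = 15
  MUL R2, 4  → R2 = 15 * 4 = 60
  MUL R2, 2  → R2 = 60 * 2 = 120
  SUB R2, 4  → R2 = 120 - 4 = 116
  MUL R2, 4  → R2 = 116 * 4 = 464
Final: R2 = 464

464


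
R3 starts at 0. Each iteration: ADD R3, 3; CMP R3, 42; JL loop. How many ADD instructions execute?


Loop trace (R3 starts at 0, target 42, step 3):
  ADD #1: R3 = 0 + 3 = 3  → 3 < 42, loop
  ADD #2: R3 = 3 + 3 = 6  → 6 < 42, loop
  ADD #3: R3 = 6 + 3 = 9  → 9 < 42, loop
  ADD #4: R3 = 9 + 3 = 12  → 12 < 42, loop
  ADD #5: R3 = 12 + 3 = 15  → 15 < 42, loop
  ADD #6: R3 = 15 + 3 = 18  → 18 < 42, loop
  ADD #7: R3 = 18 + 3 = 21  → 21 < 42, loop
  ADD #8: R3 = 21 + 3 = 24  → 24 < 42, loop
  ADD #9: R3 = 24 + 3 = 27  → 27 < 42, loop
  ADD #10: R3 = 27 + 3 = 30  → 30 < 42, loop
  ADD #11: R3 = 30 + 3 = 33  → 33 < 42, loop
  ADD #12: R3 = 33 + 3 = 36  → 36 < 42, loop
  ADD #13: R3 = 36 + 3 = 39  → 39 < 42, loop
  ADD #14: R3 = 39 + 3 = 42  → 42 >= 42, exit
Total ADD instructions: 14

14


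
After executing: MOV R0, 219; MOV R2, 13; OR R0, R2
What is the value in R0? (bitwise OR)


Register state trace:
  MOV R0, 219  → R0 = 219 (0b11011011)
  MOV R2, 13  → R2 = 13 (0b00001101)
  OR R0, R2   → R0 = 219 OR 13 = 223 (0b11011111)
Final: R0 = 223

223


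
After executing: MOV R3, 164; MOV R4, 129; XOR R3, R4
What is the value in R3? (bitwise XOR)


Register state trace:
  MOV R3, 164  → R3 = 164 (0b10100100)
  MOV R4, 129  → R4 = 129 (0b10000001)
  XOR R3, R4  → R3 = 164 XOR 129 = 37 (0b00100101)
Final: R3 = 37

37


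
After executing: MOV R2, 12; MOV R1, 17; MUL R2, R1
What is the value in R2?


Register state trace:
  MOV R2, 12  → R2 = 12
  MOV R1, 17  → R1 = 17
  MUL R2, R1  → R2 = 12 * 17 = 204
Final: R2 = 204

204


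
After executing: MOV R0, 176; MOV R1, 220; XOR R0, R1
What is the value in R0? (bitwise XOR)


Register state trace:
  MOV R0, 176  → R0 = 176 (0b10110000)
  MOV R1, 220  → R1 = 220 (0b11011100)
  XOR R0, R1  → R0 = 176 XOR 220 = 108 (0b01101100)
Final: R0 = 108

108


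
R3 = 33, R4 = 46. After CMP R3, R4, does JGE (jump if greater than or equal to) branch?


Trace:
  R3 = 33, R4 = 46
  CMP R3, R4  → compares 33 vs 46
  JGE checks: is 33 greater than or equal to 46?
  33 < 46, so condition is false
Branch taken: No

No


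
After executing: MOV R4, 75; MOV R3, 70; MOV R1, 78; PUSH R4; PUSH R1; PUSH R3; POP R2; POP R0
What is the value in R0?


Stack trace (top is rightmost):
  MOV R4, 75  → R4 = 75
  MOV R3, 70  → R3 = 70
  MOV R1, 78  → R1 = 78
  PUSH R4  → stack: [75]
  PUSH R1  → stack: [75, 78]
  PUSH R3  → stack: [75, 78, 70]
  POP R2  → R2 = 70, stack: [75, 78]
  POP R0  → R0 = 78, stack: [75]
Final: R0 = 78

78


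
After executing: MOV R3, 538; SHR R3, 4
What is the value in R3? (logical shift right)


Register state trace:
  MOV R3, 538  → R3 = 538
  SHR R3, 4  → R3 = 538 >> 4 = 538 // 2^4 = 33
Final: R3 = 33

33


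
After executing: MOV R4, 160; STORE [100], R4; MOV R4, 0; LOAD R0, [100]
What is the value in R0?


Register and memory trace:
  MOV R4, 160  → R4 = 160
  STORE [100], R4  → mem[100] = 160
  MOV R4, 0  → R4 = 0
  LOAD R0, [100]  → R0 = mem[100] = 160
Final: R0 = 160

160


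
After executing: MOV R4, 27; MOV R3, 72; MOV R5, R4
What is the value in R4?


Register state trace:
  MOV R4, 27  → R4 = 27
  MOV R3, 72  → R3 = 72
  MOV R5, R4  → R5 = 27
Final: R4 = 27

27


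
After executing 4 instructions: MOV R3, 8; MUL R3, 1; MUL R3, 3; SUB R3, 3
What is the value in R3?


Register state trace:
  MOV R3, 8  → R3 = 8
  MUL R3, 1  → R3 = 8 * 1 = 8
  MUL R3, 3  → R3 = 8 * 3 = 24
  SUB R3, 3  → R3 = 24 - 3 = 21
Final: R3 = 21

21


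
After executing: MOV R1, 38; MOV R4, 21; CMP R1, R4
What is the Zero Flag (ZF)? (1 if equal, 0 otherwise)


Register state trace:
  MOV R1, 38  → R1 = 38
  MOV R4, 21  → R4 = 21
  CMP R1, R4  → computes 38 - 21 = 17
  Result is nonzero, so values are not equal
ZF = 0

0


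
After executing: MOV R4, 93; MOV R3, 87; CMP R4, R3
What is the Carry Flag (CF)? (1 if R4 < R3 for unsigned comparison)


Register state trace:
  MOV R4, 93  → R4 = 93
  MOV R3, 87  → R3 = 87
  CMP R4, R3  → unsigned 93 - 87: no borrow
  93 >= 87, so CF = 0
CF = 0

0


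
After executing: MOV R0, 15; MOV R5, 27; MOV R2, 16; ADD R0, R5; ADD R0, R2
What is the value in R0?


Register state trace:
  MOV R0, 15  → R0 = 15
  MOV R5, 27  → R5 = 27
  MOV R2, 16  → R2 = 16
  ADD R0, R5  → R0 = 15 + 27 = 42
  ADD R0, R2  → R0 = 42 + 16 = 58
Final: R0 = 58

58


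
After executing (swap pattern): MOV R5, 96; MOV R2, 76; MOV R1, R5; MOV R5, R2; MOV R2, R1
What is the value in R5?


Register state trace (swap pattern):
  MOV R5, 96  → R5 = 96
  MOV R2, 76  → R2 = 76
  MOV R1, R5  → R1 = 96  (save R5)
  MOV R5, R2  → R5 = 76  (R5 gets R2's value)
  MOV R2, R1  → R2 = 96  (R2 gets saved value)
Final: R5 = 76

76


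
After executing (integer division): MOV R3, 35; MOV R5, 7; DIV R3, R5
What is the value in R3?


Register state trace:
  MOV R3, 35  → R3 = 35
  MOV R5, 7  → R5 = 7
  DIV R3, R5  → R3 = 35 // 7 = 5
Final: R3 = 5

5


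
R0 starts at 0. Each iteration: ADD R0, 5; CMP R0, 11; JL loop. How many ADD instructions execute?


Loop trace (R0 starts at 0, target 11, step 5):
  ADD #1: R0 = 0 + 5 = 5  → 5 < 11, loop
  ADD #2: R0 = 5 + 5 = 10  → 10 < 11, loop
  ADD #3: R0 = 10 + 5 = 15  → 15 >= 11, exit
Total ADD instructions: 3

3


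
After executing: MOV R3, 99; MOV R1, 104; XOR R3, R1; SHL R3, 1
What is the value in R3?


Register state trace:
  MOV R3, 99  → R3 = 99 (0b01100011)
  MOV R1, 104  → R1 = 104 (0b01101000)
  XOR R3, R1  → R3 = 99 XOR 104 = 11 (0b00001011)
  SHL R3, 1  → R3 = 11 << 1 = 22
Final: R3 = 22

22


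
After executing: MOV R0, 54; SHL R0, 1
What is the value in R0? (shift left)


Register state trace:
  MOV R0, 54  → R0 = 54
  SHL R0, 1  → R0 = 54 << 1 = 54 * 2^1 = 108
Final: R0 = 108

108


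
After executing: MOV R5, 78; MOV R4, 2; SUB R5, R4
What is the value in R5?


Register state trace:
  MOV R5, 78  → R5 = 78
  MOV R4, 2  → R4 = 2
  SUB R5, R4  → R5 = 78 - 2 = 76
Final: R5 = 76

76


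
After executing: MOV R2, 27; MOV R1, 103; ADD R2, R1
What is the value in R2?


Register state trace:
  MOV R2, 27  → R2 = 27
  MOV R1, 103  → R1 = 103
  ADD R2, R1  → R2 = 27 + 103 = 130
Final: R2 = 130

130


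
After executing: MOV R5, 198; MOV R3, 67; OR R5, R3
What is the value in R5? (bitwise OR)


Register state trace:
  MOV R5, 198  → R5 = 198 (0b11000110)
  MOV R3, 67  → R3 = 67 (0b01000011)
  OR R5, R3   → R5 = 198 OR 67 = 199 (0b11000111)
Final: R5 = 199

199


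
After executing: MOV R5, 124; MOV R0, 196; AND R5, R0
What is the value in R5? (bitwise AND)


Register state trace:
  MOV R5, 124  → R5 = 124 (0b01111100)
  MOV R0, 196  → R0 = 196 (0b11000100)
  AND R5, R0  → R5 = 124 AND 196 = 68 (0b01000100)
Final: R5 = 68

68


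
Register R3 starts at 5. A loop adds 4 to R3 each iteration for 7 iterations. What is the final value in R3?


Starting value: R3 = 5
  Iter 1: R3 = 5 + 4 = 9
  Iter 2: R3 = 9 + 4 = 13
  Iter 3: R3 = 13 + 4 = 17
  Iter 4: R3 = 17 + 4 = 21
  Iter 5: R3 = 21 + 4 = 25
  Iter 6: R3 = 25 + 4 = 29
  Iter 7: R3 = 29 + 4 = 33
Final: R3 = 33

33


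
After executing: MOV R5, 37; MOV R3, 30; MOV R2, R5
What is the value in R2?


Register state trace:
  MOV R5, 37  → R5 = 37
  MOV R3, 30  → R3 = 30
  MOV R2, R5  → R2 = 37
Final: R2 = 37

37


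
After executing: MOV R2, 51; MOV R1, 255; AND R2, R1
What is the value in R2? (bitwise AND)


Register state trace:
  MOV R2, 51  → R2 = 51 (0b00110011)
  MOV R1, 255  → R1 = 255 (0b11111111)
  AND R2, R1  → R2 = 51 AND 255 = 51 (0b00110011)
Final: R2 = 51

51


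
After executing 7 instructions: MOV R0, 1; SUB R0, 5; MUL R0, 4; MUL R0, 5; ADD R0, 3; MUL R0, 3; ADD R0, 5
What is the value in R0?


Register state trace:
  MOV R0, 1  → R0 = 1
  SUB R0, 5  → R0 = 1 - 5 = -4
  MUL R0, 4  → R0 = -4 * 4 = -16
  MUL R0, 5  → R0 = -16 * 5 = -80
  ADD R0, 3  → R0 = -80 + 3 = -77
  MUL R0, 3  → R0 = -77 * 3 = -231
  ADD R0, 5  → R0 = -231 + 5 = -226
Final: R0 = -226

-226


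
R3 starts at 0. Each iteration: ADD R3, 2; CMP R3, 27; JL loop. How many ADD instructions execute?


Loop trace (R3 starts at 0, target 27, step 2):
  ADD #1: R3 = 0 + 2 = 2  → 2 < 27, loop
  ADD #2: R3 = 2 + 2 = 4  → 4 < 27, loop
  ADD #3: R3 = 4 + 2 = 6  → 6 < 27, loop
  ADD #4: R3 = 6 + 2 = 8  → 8 < 27, loop
  ADD #5: R3 = 8 + 2 = 10  → 10 < 27, loop
  ADD #6: R3 = 10 + 2 = 12  → 12 < 27, loop
  ADD #7: R3 = 12 + 2 = 14  → 14 < 27, loop
  ADD #8: R3 = 14 + 2 = 16  → 16 < 27, loop
  ADD #9: R3 = 16 + 2 = 18  → 18 < 27, loop
  ADD #10: R3 = 18 + 2 = 20  → 20 < 27, loop
  ADD #11: R3 = 20 + 2 = 22  → 22 < 27, loop
  ADD #12: R3 = 22 + 2 = 24  → 24 < 27, loop
  ADD #13: R3 = 24 + 2 = 26  → 26 < 27, loop
  ADD #14: R3 = 26 + 2 = 28  → 28 >= 27, exit
Total ADD instructions: 14

14


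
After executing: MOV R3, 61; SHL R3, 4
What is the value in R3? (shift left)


Register state trace:
  MOV R3, 61  → R3 = 61
  SHL R3, 4  → R3 = 61 << 4 = 61 * 2^4 = 976
Final: R3 = 976

976


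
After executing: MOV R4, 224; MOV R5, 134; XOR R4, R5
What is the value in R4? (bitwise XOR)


Register state trace:
  MOV R4, 224  → R4 = 224 (0b11100000)
  MOV R5, 134  → R5 = 134 (0b10000110)
  XOR R4, R5  → R4 = 224 XOR 134 = 102 (0b01100110)
Final: R4 = 102

102


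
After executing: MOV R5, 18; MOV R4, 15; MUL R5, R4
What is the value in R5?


Register state trace:
  MOV R5, 18  → R5 = 18
  MOV R4, 15  → R4 = 15
  MUL R5, R4  → R5 = 18 * 15 = 270
Final: R5 = 270

270


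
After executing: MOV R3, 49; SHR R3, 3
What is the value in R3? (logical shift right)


Register state trace:
  MOV R3, 49  → R3 = 49
  SHR R3, 3  → R3 = 49 >> 3 = 49 // 2^3 = 6
Final: R3 = 6

6


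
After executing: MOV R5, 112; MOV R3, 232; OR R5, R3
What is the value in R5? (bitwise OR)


Register state trace:
  MOV R5, 112  → R5 = 112 (0b01110000)
  MOV R3, 232  → R3 = 232 (0b11101000)
  OR R5, R3   → R5 = 112 OR 232 = 248 (0b11111000)
Final: R5 = 248

248


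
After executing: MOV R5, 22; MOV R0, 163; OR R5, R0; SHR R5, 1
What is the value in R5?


Register state trace:
  MOV R5, 22  → R5 = 22 (0b00010110)
  MOV R0, 163  → R0 = 163 (0b10100011)
  OR R5, R0  → R5 = 22 OR 163 = 183 (0b10110111)
  SHR R5, 1  → R5 = 183 >> 1 = 91
Final: R5 = 91

91


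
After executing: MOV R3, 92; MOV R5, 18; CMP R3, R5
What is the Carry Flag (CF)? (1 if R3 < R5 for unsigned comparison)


Register state trace:
  MOV R3, 92  → R3 = 92
  MOV R5, 18  → R5 = 18
  CMP R3, R5  → unsigned 92 - 18: no borrow
  92 >= 18, so CF = 0
CF = 0

0


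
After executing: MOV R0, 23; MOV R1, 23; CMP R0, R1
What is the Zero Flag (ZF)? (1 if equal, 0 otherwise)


Register state trace:
  MOV R0, 23  → R0 = 23
  MOV R1, 23  → R1 = 23
  CMP R0, R1  → computes 23 - 23 = 0
  Result is zero, so values are equal
ZF = 1

1


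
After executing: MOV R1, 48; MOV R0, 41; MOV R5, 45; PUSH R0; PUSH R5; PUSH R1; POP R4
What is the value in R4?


Stack trace (top is rightmost):
  MOV R1, 48  → R1 = 48
  MOV R0, 41  → R0 = 41
  MOV R5, 45  → R5 = 45
  PUSH R0  → stack: [41]
  PUSH R5  → stack: [41, 45]
  PUSH R1  → stack: [41, 45, 48]
  POP R4  → R4 = 48, stack: [41, 45]
Final: R4 = 48

48


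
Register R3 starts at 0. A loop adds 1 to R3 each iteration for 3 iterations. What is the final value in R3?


Starting value: R3 = 0
  Iter 1: R3 = 0 + 1 = 1
  Iter 2: R3 = 1 + 1 = 2
  Iter 3: R3 = 2 + 1 = 3
Final: R3 = 3

3


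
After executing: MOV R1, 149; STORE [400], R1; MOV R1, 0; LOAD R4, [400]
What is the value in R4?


Register and memory trace:
  MOV R1, 149  → R1 = 149
  STORE [400], R1  → mem[400] = 149
  MOV R1, 0  → R1 = 0
  LOAD R4, [400]  → R4 = mem[400] = 149
Final: R4 = 149

149


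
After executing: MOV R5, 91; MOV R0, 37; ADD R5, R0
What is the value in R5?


Register state trace:
  MOV R5, 91  → R5 = 91
  MOV R0, 37  → R0 = 37
  ADD R5, R0  → R5 = 91 + 37 = 128
Final: R5 = 128

128


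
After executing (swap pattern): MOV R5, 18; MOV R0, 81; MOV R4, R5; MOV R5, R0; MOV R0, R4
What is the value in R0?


Register state trace (swap pattern):
  MOV R5, 18  → R5 = 18
  MOV R0, 81  → R0 = 81
  MOV R4, R5  → R4 = 18  (save R5)
  MOV R5, R0  → R5 = 81  (R5 gets R0's value)
  MOV R0, R4  → R0 = 18  (R0 gets saved value)
Final: R0 = 18

18


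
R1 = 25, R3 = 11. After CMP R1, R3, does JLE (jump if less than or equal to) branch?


Trace:
  R1 = 25, R3 = 11
  CMP R1, R3  → compares 25 vs 11
  JLE checks: is 25 less than or equal to 11?
  25 > 11, so condition is false
Branch taken: No

No


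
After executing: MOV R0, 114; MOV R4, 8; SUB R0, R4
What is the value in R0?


Register state trace:
  MOV R0, 114  → R0 = 114
  MOV R4, 8  → R4 = 8
  SUB R0, R4  → R0 = 114 - 8 = 106
Final: R0 = 106

106


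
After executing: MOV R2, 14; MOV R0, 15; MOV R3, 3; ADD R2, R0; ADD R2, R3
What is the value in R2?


Register state trace:
  MOV R2, 14  → R2 = 14
  MOV R0, 15  → R0 = 15
  MOV R3, 3  → R3 = 3
  ADD R2, R0  → R2 = 14 + 15 = 29
  ADD R2, R3  → R2 = 29 + 3 = 32
Final: R2 = 32

32


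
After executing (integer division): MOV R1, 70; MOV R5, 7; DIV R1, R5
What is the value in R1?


Register state trace:
  MOV R1, 70  → R1 = 70
  MOV R5, 7  → R5 = 7
  DIV R1, R5  → R1 = 70 // 7 = 10
Final: R1 = 10

10


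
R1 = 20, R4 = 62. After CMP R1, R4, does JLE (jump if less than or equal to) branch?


Trace:
  R1 = 20, R4 = 62
  CMP R1, R4  → compares 20 vs 62
  JLE checks: is 20 less than or equal to 62?
  20 < 62, so condition is true
Branch taken: Yes

Yes


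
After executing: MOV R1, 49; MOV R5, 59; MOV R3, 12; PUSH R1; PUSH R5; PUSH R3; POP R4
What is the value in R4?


Stack trace (top is rightmost):
  MOV R1, 49  → R1 = 49
  MOV R5, 59  → R5 = 59
  MOV R3, 12  → R3 = 12
  PUSH R1  → stack: [49]
  PUSH R5  → stack: [49, 59]
  PUSH R3  → stack: [49, 59, 12]
  POP R4  → R4 = 12, stack: [49, 59]
Final: R4 = 12

12


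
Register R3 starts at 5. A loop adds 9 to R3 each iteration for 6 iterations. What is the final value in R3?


Starting value: R3 = 5
  Iter 1: R3 = 5 + 9 = 14
  Iter 2: R3 = 14 + 9 = 23
  Iter 3: R3 = 23 + 9 = 32
  Iter 4: R3 = 32 + 9 = 41
  Iter 5: R3 = 41 + 9 = 50
  Iter 6: R3 = 50 + 9 = 59
Final: R3 = 59

59


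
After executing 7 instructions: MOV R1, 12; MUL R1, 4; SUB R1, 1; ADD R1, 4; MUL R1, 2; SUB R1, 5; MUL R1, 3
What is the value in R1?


Register state trace:
  MOV R1, 12  → R1 = 12
  MUL R1, 4  → R1 = 12 * 4 = 48
  SUB R1, 1  → R1 = 48 - 1 = 47
  ADD R1, 4  → R1 = 47 + 4 = 51
  MUL R1, 2  → R1 = 51 * 2 = 102
  SUB R1, 5  → R1 = 102 - 5 = 97
  MUL R1, 3  → R1 = 97 * 3 = 291
Final: R1 = 291

291


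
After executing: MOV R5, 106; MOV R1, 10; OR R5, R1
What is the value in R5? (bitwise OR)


Register state trace:
  MOV R5, 106  → R5 = 106 (0b01101010)
  MOV R1, 10  → R1 = 10 (0b00001010)
  OR R5, R1   → R5 = 106 OR 10 = 106 (0b01101010)
Final: R5 = 106

106


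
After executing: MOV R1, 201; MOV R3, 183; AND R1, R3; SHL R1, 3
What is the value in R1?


Register state trace:
  MOV R1, 201  → R1 = 201 (0b11001001)
  MOV R3, 183  → R3 = 183 (0b10110111)
  AND R1, R3  → R1 = 201 AND 183 = 129 (0b10000001)
  SHL R1, 3  → R1 = 129 << 3 = 1032
Final: R1 = 1032

1032


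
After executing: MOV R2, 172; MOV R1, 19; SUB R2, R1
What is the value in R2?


Register state trace:
  MOV R2, 172  → R2 = 172
  MOV R1, 19  → R1 = 19
  SUB R2, R1  → R2 = 172 - 19 = 153
Final: R2 = 153

153


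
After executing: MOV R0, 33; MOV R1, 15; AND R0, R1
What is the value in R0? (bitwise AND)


Register state trace:
  MOV R0, 33  → R0 = 33 (0b00100001)
  MOV R1, 15  → R1 = 15 (0b00001111)
  AND R0, R1  → R0 = 33 AND 15 = 1 (0b00000001)
Final: R0 = 1

1


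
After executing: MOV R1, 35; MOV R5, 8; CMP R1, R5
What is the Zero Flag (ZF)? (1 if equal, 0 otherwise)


Register state trace:
  MOV R1, 35  → R1 = 35
  MOV R5, 8  → R5 = 8
  CMP R1, R5  → computes 35 - 8 = 27
  Result is nonzero, so values are not equal
ZF = 0

0


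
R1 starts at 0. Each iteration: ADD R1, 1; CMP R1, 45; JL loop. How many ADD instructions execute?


Loop trace (R1 starts at 0, target 45, step 1):
  ADD #1: R1 = 0 + 1 = 1  → 1 < 45, loop
  ADD #2: R1 = 1 + 1 = 2  → 2 < 45, loop
  ADD #3: R1 = 2 + 1 = 3  → 3 < 45, loop
  ADD #4: R1 = 3 + 1 = 4  → 4 < 45, loop
  ADD #5: R1 = 4 + 1 = 5  → 5 < 45, loop
  ADD #6: R1 = 5 + 1 = 6  → 6 < 45, loop
  ADD #7: R1 = 6 + 1 = 7  → 7 < 45, loop
  ADD #8: R1 = 7 + 1 = 8  → 8 < 45, loop
  ADD #9: R1 = 8 + 1 = 9  → 9 < 45, loop
  ADD #10: R1 = 9 + 1 = 10  → 10 < 45, loop
  ADD #11: R1 = 10 + 1 = 11  → 11 < 45, loop
  ADD #12: R1 = 11 + 1 = 12  → 12 < 45, loop
  ADD #13: R1 = 12 + 1 = 13  → 13 < 45, loop
  ADD #14: R1 = 13 + 1 = 14  → 14 < 45, loop
  ADD #15: R1 = 14 + 1 = 15  → 15 < 45, loop
  ADD #16: R1 = 15 + 1 = 16  → 16 < 45, loop
  ADD #17: R1 = 16 + 1 = 17  → 17 < 45, loop
  ADD #18: R1 = 17 + 1 = 18  → 18 < 45, loop
  ADD #19: R1 = 18 + 1 = 19  → 19 < 45, loop
  ADD #20: R1 = 19 + 1 = 20  → 20 < 45, loop
  ADD #21: R1 = 20 + 1 = 21  → 21 < 45, loop
  ADD #22: R1 = 21 + 1 = 22  → 22 < 45, loop
  ADD #23: R1 = 22 + 1 = 23  → 23 < 45, loop
  ADD #24: R1 = 23 + 1 = 24  → 24 < 45, loop
  ADD #25: R1 = 24 + 1 = 25  → 25 < 45, loop
  ADD #26: R1 = 25 + 1 = 26  → 26 < 45, loop
  ADD #27: R1 = 26 + 1 = 27  → 27 < 45, loop
  ADD #28: R1 = 27 + 1 = 28  → 28 < 45, loop
  ADD #29: R1 = 28 + 1 = 29  → 29 < 45, loop
  ADD #30: R1 = 29 + 1 = 30  → 30 < 45, loop
  ADD #31: R1 = 30 + 1 = 31  → 31 < 45, loop
  ADD #32: R1 = 31 + 1 = 32  → 32 < 45, loop
  ADD #33: R1 = 32 + 1 = 33  → 33 < 45, loop
  ADD #34: R1 = 33 + 1 = 34  → 34 < 45, loop
  ADD #35: R1 = 34 + 1 = 35  → 35 < 45, loop
  ADD #36: R1 = 35 + 1 = 36  → 36 < 45, loop
  ADD #37: R1 = 36 + 1 = 37  → 37 < 45, loop
  ADD #38: R1 = 37 + 1 = 38  → 38 < 45, loop
  ADD #39: R1 = 38 + 1 = 39  → 39 < 45, loop
  ADD #40: R1 = 39 + 1 = 40  → 40 < 45, loop
  ADD #41: R1 = 40 + 1 = 41  → 41 < 45, loop
  ADD #42: R1 = 41 + 1 = 42  → 42 < 45, loop
  ADD #43: R1 = 42 + 1 = 43  → 43 < 45, loop
  ADD #44: R1 = 43 + 1 = 44  → 44 < 45, loop
  ADD #45: R1 = 44 + 1 = 45  → 45 >= 45, exit
Total ADD instructions: 45

45


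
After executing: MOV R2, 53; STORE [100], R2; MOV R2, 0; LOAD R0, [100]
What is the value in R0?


Register and memory trace:
  MOV R2, 53  → R2 = 53
  STORE [100], R2  → mem[100] = 53
  MOV R2, 0  → R2 = 0
  LOAD R0, [100]  → R0 = mem[100] = 53
Final: R0 = 53

53


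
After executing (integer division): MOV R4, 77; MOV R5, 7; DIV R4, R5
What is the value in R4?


Register state trace:
  MOV R4, 77  → R4 = 77
  MOV R5, 7  → R5 = 7
  DIV R4, R5  → R4 = 77 // 7 = 11
Final: R4 = 11

11


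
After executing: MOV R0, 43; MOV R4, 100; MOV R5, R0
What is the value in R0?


Register state trace:
  MOV R0, 43  → R0 = 43
  MOV R4, 100  → R4 = 100
  MOV R5, R0  → R5 = 43
Final: R0 = 43

43


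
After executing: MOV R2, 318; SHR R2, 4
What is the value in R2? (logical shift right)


Register state trace:
  MOV R2, 318  → R2 = 318
  SHR R2, 4  → R2 = 318 >> 4 = 318 // 2^4 = 19
Final: R2 = 19

19


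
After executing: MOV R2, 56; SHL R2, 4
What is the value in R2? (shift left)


Register state trace:
  MOV R2, 56  → R2 = 56
  SHL R2, 4  → R2 = 56 << 4 = 56 * 2^4 = 896
Final: R2 = 896

896


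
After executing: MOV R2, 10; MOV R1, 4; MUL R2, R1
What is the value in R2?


Register state trace:
  MOV R2, 10  → R2 = 10
  MOV R1, 4  → R1 = 4
  MUL R2, R1  → R2 = 10 * 4 = 40
Final: R2 = 40

40


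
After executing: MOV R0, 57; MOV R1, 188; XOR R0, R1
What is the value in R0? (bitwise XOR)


Register state trace:
  MOV R0, 57  → R0 = 57 (0b00111001)
  MOV R1, 188  → R1 = 188 (0b10111100)
  XOR R0, R1  → R0 = 57 XOR 188 = 133 (0b10000101)
Final: R0 = 133

133


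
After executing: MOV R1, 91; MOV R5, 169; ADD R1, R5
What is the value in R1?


Register state trace:
  MOV R1, 91  → R1 = 91
  MOV R5, 169  → R5 = 169
  ADD R1, R5  → R1 = 91 + 169 = 260
Final: R1 = 260

260


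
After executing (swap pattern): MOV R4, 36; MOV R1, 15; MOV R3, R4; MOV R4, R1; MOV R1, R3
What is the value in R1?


Register state trace (swap pattern):
  MOV R4, 36  → R4 = 36
  MOV R1, 15  → R1 = 15
  MOV R3, R4  → R3 = 36  (save R4)
  MOV R4, R1  → R4 = 15  (R4 gets R1's value)
  MOV R1, R3  → R1 = 36  (R1 gets saved value)
Final: R1 = 36

36


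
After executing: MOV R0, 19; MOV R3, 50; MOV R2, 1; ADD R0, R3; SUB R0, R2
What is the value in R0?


Register state trace:
  MOV R0, 19  → R0 = 19
  MOV R3, 50  → R3 = 50
  MOV R2, 1  → R2 = 1
  ADD R0, R3  → R0 = 19 + 50 = 69
  SUB R0, R2  → R0 = 69 - 1 = 68
Final: R0 = 68

68


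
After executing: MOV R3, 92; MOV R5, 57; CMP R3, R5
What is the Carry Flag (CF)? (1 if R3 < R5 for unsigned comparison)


Register state trace:
  MOV R3, 92  → R3 = 92
  MOV R5, 57  → R5 = 57
  CMP R3, R5  → unsigned 92 - 57: no borrow
  92 >= 57, so CF = 0
CF = 0

0


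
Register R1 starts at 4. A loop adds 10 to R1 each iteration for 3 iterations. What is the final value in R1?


Starting value: R1 = 4
  Iter 1: R1 = 4 + 10 = 14
  Iter 2: R1 = 14 + 10 = 24
  Iter 3: R1 = 24 + 10 = 34
Final: R1 = 34

34


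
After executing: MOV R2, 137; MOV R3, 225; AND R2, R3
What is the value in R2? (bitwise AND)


Register state trace:
  MOV R2, 137  → R2 = 137 (0b10001001)
  MOV R3, 225  → R3 = 225 (0b11100001)
  AND R2, R3  → R2 = 137 AND 225 = 129 (0b10000001)
Final: R2 = 129

129


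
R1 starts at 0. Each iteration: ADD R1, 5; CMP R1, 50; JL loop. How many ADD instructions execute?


Loop trace (R1 starts at 0, target 50, step 5):
  ADD #1: R1 = 0 + 5 = 5  → 5 < 50, loop
  ADD #2: R1 = 5 + 5 = 10  → 10 < 50, loop
  ADD #3: R1 = 10 + 5 = 15  → 15 < 50, loop
  ADD #4: R1 = 15 + 5 = 20  → 20 < 50, loop
  ADD #5: R1 = 20 + 5 = 25  → 25 < 50, loop
  ADD #6: R1 = 25 + 5 = 30  → 30 < 50, loop
  ADD #7: R1 = 30 + 5 = 35  → 35 < 50, loop
  ADD #8: R1 = 35 + 5 = 40  → 40 < 50, loop
  ADD #9: R1 = 40 + 5 = 45  → 45 < 50, loop
  ADD #10: R1 = 45 + 5 = 50  → 50 >= 50, exit
Total ADD instructions: 10

10


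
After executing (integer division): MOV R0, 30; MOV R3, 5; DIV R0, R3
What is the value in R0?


Register state trace:
  MOV R0, 30  → R0 = 30
  MOV R3, 5  → R3 = 5
  DIV R0, R3  → R0 = 30 // 5 = 6
Final: R0 = 6

6


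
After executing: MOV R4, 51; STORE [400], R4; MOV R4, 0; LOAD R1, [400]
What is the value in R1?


Register and memory trace:
  MOV R4, 51  → R4 = 51
  STORE [400], R4  → mem[400] = 51
  MOV R4, 0  → R4 = 0
  LOAD R1, [400]  → R1 = mem[400] = 51
Final: R1 = 51

51


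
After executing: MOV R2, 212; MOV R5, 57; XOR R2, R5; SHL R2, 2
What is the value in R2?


Register state trace:
  MOV R2, 212  → R2 = 212 (0b11010100)
  MOV R5, 57  → R5 = 57 (0b00111001)
  XOR R2, R5  → R2 = 212 XOR 57 = 237 (0b11101101)
  SHL R2, 2  → R2 = 237 << 2 = 948
Final: R2 = 948

948


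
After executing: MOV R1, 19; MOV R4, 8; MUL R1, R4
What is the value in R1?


Register state trace:
  MOV R1, 19  → R1 = 19
  MOV R4, 8  → R4 = 8
  MUL R1, R4  → R1 = 19 * 8 = 152
Final: R1 = 152

152


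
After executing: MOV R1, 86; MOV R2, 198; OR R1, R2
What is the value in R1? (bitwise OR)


Register state trace:
  MOV R1, 86  → R1 = 86 (0b01010110)
  MOV R2, 198  → R2 = 198 (0b11000110)
  OR R1, R2   → R1 = 86 OR 198 = 214 (0b11010110)
Final: R1 = 214

214


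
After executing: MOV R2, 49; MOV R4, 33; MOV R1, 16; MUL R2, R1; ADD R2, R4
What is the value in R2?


Register state trace:
  MOV R2, 49  → R2 = 49
  MOV R4, 33  → R4 = 33
  MOV R1, 16  → R1 = 16
  MUL R2, R1  → R2 = 49 * 16 = 784
  ADD R2, R4  → R2 = 784 + 33 = 817
Final: R2 = 817

817


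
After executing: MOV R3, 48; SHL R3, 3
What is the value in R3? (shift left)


Register state trace:
  MOV R3, 48  → R3 = 48
  SHL R3, 3  → R3 = 48 << 3 = 48 * 2^3 = 384
Final: R3 = 384

384


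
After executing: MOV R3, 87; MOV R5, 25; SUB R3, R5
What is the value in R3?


Register state trace:
  MOV R3, 87  → R3 = 87
  MOV R5, 25  → R5 = 25
  SUB R3, R5  → R3 = 87 - 25 = 62
Final: R3 = 62

62


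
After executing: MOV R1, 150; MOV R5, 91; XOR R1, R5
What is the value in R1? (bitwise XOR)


Register state trace:
  MOV R1, 150  → R1 = 150 (0b10010110)
  MOV R5, 91  → R5 = 91 (0b01011011)
  XOR R1, R5  → R1 = 150 XOR 91 = 205 (0b11001101)
Final: R1 = 205

205


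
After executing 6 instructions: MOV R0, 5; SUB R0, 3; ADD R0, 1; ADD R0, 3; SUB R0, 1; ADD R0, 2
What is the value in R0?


Register state trace:
  MOV R0, 5  → R0 = 5
  SUB R0, 3  → R0 = 5 - 3 = 2
  ADD R0, 1  → R0 = 2 + 1 = 3
  ADD R0, 3  → R0 = 3 + 3 = 6
  SUB R0, 1  → R0 = 6 - 1 = 5
  ADD R0, 2  → R0 = 5 + 2 = 7
Final: R0 = 7

7


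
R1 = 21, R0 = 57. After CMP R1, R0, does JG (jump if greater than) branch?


Trace:
  R1 = 21, R0 = 57
  CMP R1, R0  → compares 21 vs 57
  JG checks: is 21 greater than 57?
  21 < 57, so condition is false
Branch taken: No

No


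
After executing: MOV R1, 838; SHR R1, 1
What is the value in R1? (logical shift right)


Register state trace:
  MOV R1, 838  → R1 = 838
  SHR R1, 1  → R1 = 838 >> 1 = 838 // 2^1 = 419
Final: R1 = 419

419


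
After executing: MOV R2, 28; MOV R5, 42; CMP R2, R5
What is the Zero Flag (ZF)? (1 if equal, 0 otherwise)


Register state trace:
  MOV R2, 28  → R2 = 28
  MOV R5, 42  → R5 = 42
  CMP R2, R5  → computes 28 - 42 = -14
  Result is nonzero, so values are not equal
ZF = 0

0


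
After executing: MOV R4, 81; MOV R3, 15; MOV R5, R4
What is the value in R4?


Register state trace:
  MOV R4, 81  → R4 = 81
  MOV R3, 15  → R3 = 15
  MOV R5, R4  → R5 = 81
Final: R4 = 81

81


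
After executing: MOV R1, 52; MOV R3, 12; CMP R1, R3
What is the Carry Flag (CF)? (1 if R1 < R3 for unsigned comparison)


Register state trace:
  MOV R1, 52  → R1 = 52
  MOV R3, 12  → R3 = 12
  CMP R1, R3  → unsigned 52 - 12: no borrow
  52 >= 12, so CF = 0
CF = 0

0


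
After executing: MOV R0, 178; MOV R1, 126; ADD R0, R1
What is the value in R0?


Register state trace:
  MOV R0, 178  → R0 = 178
  MOV R1, 126  → R1 = 126
  ADD R0, R1  → R0 = 178 + 126 = 304
Final: R0 = 304

304


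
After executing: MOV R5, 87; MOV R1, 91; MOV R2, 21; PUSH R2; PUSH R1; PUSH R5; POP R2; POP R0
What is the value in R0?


Stack trace (top is rightmost):
  MOV R5, 87  → R5 = 87
  MOV R1, 91  → R1 = 91
  MOV R2, 21  → R2 = 21
  PUSH R2  → stack: [21]
  PUSH R1  → stack: [21, 91]
  PUSH R5  → stack: [21, 91, 87]
  POP R2  → R2 = 87, stack: [21, 91]
  POP R0  → R0 = 91, stack: [21]
Final: R0 = 91

91


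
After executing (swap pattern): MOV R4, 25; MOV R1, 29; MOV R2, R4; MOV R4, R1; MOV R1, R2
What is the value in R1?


Register state trace (swap pattern):
  MOV R4, 25  → R4 = 25
  MOV R1, 29  → R1 = 29
  MOV R2, R4  → R2 = 25  (save R4)
  MOV R4, R1  → R4 = 29  (R4 gets R1's value)
  MOV R1, R2  → R1 = 25  (R1 gets saved value)
Final: R1 = 25

25


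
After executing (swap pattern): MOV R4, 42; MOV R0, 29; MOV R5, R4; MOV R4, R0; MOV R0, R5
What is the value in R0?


Register state trace (swap pattern):
  MOV R4, 42  → R4 = 42
  MOV R0, 29  → R0 = 29
  MOV R5, R4  → R5 = 42  (save R4)
  MOV R4, R0  → R4 = 29  (R4 gets R0's value)
  MOV R0, R5  → R0 = 42  (R0 gets saved value)
Final: R0 = 42

42


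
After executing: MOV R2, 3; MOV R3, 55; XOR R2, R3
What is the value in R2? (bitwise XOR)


Register state trace:
  MOV R2, 3  → R2 = 3 (0b00000011)
  MOV R3, 55  → R3 = 55 (0b00110111)
  XOR R2, R3  → R2 = 3 XOR 55 = 52 (0b00110100)
Final: R2 = 52

52


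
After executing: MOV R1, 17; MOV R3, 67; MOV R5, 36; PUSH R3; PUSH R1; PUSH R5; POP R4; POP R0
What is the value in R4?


Stack trace (top is rightmost):
  MOV R1, 17  → R1 = 17
  MOV R3, 67  → R3 = 67
  MOV R5, 36  → R5 = 36
  PUSH R3  → stack: [67]
  PUSH R1  → stack: [67, 17]
  PUSH R5  → stack: [67, 17, 36]
  POP R4  → R4 = 36, stack: [67, 17]
  POP R0  → R0 = 17, stack: [67]
Final: R4 = 36

36


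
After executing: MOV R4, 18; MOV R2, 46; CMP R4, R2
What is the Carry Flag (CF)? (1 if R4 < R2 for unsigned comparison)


Register state trace:
  MOV R4, 18  → R4 = 18
  MOV R2, 46  → R2 = 46
  CMP R4, R2  → unsigned 18 - 46: borrow occurs
  18 < 46, so CF = 1
CF = 1

1


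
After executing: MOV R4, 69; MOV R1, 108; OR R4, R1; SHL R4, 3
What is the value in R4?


Register state trace:
  MOV R4, 69  → R4 = 69 (0b01000101)
  MOV R1, 108  → R1 = 108 (0b01101100)
  OR R4, R1  → R4 = 69 OR 108 = 109 (0b01101101)
  SHL R4, 3  → R4 = 109 << 3 = 872
Final: R4 = 872

872


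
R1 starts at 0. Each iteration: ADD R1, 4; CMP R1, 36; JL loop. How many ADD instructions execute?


Loop trace (R1 starts at 0, target 36, step 4):
  ADD #1: R1 = 0 + 4 = 4  → 4 < 36, loop
  ADD #2: R1 = 4 + 4 = 8  → 8 < 36, loop
  ADD #3: R1 = 8 + 4 = 12  → 12 < 36, loop
  ADD #4: R1 = 12 + 4 = 16  → 16 < 36, loop
  ADD #5: R1 = 16 + 4 = 20  → 20 < 36, loop
  ADD #6: R1 = 20 + 4 = 24  → 24 < 36, loop
  ADD #7: R1 = 24 + 4 = 28  → 28 < 36, loop
  ADD #8: R1 = 28 + 4 = 32  → 32 < 36, loop
  ADD #9: R1 = 32 + 4 = 36  → 36 >= 36, exit
Total ADD instructions: 9

9


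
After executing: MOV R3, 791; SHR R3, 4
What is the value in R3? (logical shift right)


Register state trace:
  MOV R3, 791  → R3 = 791
  SHR R3, 4  → R3 = 791 >> 4 = 791 // 2^4 = 49
Final: R3 = 49

49


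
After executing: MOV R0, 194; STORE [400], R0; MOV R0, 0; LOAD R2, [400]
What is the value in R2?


Register and memory trace:
  MOV R0, 194  → R0 = 194
  STORE [400], R0  → mem[400] = 194
  MOV R0, 0  → R0 = 0
  LOAD R2, [400]  → R2 = mem[400] = 194
Final: R2 = 194

194


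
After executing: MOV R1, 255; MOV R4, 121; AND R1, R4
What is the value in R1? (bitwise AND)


Register state trace:
  MOV R1, 255  → R1 = 255 (0b11111111)
  MOV R4, 121  → R4 = 121 (0b01111001)
  AND R1, R4  → R1 = 255 AND 121 = 121 (0b01111001)
Final: R1 = 121

121


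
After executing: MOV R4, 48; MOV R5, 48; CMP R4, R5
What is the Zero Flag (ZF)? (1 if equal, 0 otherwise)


Register state trace:
  MOV R4, 48  → R4 = 48
  MOV R5, 48  → R5 = 48
  CMP R4, R5  → computes 48 - 48 = 0
  Result is zero, so values are equal
ZF = 1

1


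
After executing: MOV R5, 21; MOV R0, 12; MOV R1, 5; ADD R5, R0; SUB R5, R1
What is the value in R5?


Register state trace:
  MOV R5, 21  → R5 = 21
  MOV R0, 12  → R0 = 12
  MOV R1, 5  → R1 = 5
  ADD R5, R0  → R5 = 21 + 12 = 33
  SUB R5, R1  → R5 = 33 - 5 = 28
Final: R5 = 28

28


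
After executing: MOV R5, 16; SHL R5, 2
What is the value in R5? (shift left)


Register state trace:
  MOV R5, 16  → R5 = 16
  SHL R5, 2  → R5 = 16 << 2 = 16 * 2^2 = 64
Final: R5 = 64

64


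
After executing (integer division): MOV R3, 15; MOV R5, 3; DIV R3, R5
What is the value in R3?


Register state trace:
  MOV R3, 15  → R3 = 15
  MOV R5, 3  → R5 = 3
  DIV R3, R5  → R3 = 15 // 3 = 5
Final: R3 = 5

5


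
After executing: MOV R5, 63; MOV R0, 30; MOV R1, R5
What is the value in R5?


Register state trace:
  MOV R5, 63  → R5 = 63
  MOV R0, 30  → R0 = 30
  MOV R1, R5  → R1 = 63
Final: R5 = 63

63


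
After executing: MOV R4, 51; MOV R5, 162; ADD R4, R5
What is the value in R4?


Register state trace:
  MOV R4, 51  → R4 = 51
  MOV R5, 162  → R5 = 162
  ADD R4, R5  → R4 = 51 + 162 = 213
Final: R4 = 213

213


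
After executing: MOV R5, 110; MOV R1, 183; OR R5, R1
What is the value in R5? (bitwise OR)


Register state trace:
  MOV R5, 110  → R5 = 110 (0b01101110)
  MOV R1, 183  → R1 = 183 (0b10110111)
  OR R5, R1   → R5 = 110 OR 183 = 255 (0b11111111)
Final: R5 = 255

255


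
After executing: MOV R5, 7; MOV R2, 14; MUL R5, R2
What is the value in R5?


Register state trace:
  MOV R5, 7  → R5 = 7
  MOV R2, 14  → R2 = 14
  MUL R5, R2  → R5 = 7 * 14 = 98
Final: R5 = 98

98


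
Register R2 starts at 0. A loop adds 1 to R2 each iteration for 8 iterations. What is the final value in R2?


Starting value: R2 = 0
  Iter 1: R2 = 0 + 1 = 1
  Iter 2: R2 = 1 + 1 = 2
  Iter 3: R2 = 2 + 1 = 3
  Iter 4: R2 = 3 + 1 = 4
  Iter 5: R2 = 4 + 1 = 5
  Iter 6: R2 = 5 + 1 = 6
  Iter 7: R2 = 6 + 1 = 7
  Iter 8: R2 = 7 + 1 = 8
Final: R2 = 8

8
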